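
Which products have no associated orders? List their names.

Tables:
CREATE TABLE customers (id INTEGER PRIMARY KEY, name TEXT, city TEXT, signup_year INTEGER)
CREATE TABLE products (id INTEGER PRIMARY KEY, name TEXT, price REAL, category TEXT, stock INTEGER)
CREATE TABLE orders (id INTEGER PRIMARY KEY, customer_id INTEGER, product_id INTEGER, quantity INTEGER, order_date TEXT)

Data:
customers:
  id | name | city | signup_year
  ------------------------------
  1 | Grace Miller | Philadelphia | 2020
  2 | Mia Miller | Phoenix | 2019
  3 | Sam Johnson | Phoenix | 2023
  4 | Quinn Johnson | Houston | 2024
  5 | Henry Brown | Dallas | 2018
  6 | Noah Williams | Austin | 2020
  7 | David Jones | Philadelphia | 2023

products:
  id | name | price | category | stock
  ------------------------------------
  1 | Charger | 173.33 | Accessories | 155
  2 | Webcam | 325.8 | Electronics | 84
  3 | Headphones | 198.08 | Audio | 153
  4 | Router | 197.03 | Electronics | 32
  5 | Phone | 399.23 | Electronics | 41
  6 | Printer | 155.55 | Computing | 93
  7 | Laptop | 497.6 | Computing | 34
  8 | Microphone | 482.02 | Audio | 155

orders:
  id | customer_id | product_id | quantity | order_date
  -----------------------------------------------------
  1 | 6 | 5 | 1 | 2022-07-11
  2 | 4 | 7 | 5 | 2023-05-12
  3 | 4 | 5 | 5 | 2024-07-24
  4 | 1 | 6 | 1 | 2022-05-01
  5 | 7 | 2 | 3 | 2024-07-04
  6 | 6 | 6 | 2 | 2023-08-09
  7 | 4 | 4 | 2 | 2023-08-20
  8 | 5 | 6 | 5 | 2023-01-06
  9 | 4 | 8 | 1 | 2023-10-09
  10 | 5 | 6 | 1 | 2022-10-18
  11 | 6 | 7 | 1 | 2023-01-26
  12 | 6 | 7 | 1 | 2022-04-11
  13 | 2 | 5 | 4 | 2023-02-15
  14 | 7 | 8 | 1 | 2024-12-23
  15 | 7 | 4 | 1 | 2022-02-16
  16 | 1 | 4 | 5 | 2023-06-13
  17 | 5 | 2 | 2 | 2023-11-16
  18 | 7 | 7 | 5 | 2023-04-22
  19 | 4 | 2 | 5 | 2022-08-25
SELECT p.name FROM products p LEFT JOIN orders c ON c.product_id = p.id WHERE c.id IS NULL

Execution result:
name
Charger
Headphones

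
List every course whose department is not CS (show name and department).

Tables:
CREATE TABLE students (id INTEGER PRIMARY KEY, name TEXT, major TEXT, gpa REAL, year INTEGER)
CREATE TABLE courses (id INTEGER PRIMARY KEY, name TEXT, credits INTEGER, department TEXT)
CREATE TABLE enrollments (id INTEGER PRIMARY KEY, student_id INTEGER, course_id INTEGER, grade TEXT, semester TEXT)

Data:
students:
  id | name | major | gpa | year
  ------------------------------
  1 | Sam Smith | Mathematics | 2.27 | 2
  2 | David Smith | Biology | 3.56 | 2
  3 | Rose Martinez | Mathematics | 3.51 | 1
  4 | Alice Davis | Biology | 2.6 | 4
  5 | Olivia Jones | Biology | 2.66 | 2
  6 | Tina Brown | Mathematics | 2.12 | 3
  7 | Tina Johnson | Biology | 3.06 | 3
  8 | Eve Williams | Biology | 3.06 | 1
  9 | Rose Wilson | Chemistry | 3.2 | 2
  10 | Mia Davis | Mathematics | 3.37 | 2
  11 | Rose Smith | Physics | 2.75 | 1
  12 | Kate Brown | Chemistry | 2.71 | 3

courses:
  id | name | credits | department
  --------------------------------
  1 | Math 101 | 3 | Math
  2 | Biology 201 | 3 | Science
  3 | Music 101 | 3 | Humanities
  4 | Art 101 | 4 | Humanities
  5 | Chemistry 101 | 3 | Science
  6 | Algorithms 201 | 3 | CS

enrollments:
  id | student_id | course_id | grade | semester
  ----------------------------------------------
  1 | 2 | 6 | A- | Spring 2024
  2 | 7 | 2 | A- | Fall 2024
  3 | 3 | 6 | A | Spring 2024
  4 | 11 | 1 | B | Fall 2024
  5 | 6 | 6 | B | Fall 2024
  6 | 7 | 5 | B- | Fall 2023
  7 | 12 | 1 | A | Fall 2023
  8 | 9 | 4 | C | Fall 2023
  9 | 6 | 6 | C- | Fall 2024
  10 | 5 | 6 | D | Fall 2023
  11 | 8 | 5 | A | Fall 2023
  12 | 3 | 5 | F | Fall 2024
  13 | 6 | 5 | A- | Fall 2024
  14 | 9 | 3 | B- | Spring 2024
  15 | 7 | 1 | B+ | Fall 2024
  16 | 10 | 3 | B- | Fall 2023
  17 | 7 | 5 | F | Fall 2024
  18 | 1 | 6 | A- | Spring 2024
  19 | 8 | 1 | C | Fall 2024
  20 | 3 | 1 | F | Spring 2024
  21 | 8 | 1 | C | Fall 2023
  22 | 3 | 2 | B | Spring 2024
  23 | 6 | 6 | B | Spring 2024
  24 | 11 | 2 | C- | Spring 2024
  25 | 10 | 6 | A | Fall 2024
SELECT name, department FROM courses WHERE department <> 'CS'

Execution result:
name | department
Math 101 | Math
Biology 201 | Science
Music 101 | Humanities
Art 101 | Humanities
Chemistry 101 | Science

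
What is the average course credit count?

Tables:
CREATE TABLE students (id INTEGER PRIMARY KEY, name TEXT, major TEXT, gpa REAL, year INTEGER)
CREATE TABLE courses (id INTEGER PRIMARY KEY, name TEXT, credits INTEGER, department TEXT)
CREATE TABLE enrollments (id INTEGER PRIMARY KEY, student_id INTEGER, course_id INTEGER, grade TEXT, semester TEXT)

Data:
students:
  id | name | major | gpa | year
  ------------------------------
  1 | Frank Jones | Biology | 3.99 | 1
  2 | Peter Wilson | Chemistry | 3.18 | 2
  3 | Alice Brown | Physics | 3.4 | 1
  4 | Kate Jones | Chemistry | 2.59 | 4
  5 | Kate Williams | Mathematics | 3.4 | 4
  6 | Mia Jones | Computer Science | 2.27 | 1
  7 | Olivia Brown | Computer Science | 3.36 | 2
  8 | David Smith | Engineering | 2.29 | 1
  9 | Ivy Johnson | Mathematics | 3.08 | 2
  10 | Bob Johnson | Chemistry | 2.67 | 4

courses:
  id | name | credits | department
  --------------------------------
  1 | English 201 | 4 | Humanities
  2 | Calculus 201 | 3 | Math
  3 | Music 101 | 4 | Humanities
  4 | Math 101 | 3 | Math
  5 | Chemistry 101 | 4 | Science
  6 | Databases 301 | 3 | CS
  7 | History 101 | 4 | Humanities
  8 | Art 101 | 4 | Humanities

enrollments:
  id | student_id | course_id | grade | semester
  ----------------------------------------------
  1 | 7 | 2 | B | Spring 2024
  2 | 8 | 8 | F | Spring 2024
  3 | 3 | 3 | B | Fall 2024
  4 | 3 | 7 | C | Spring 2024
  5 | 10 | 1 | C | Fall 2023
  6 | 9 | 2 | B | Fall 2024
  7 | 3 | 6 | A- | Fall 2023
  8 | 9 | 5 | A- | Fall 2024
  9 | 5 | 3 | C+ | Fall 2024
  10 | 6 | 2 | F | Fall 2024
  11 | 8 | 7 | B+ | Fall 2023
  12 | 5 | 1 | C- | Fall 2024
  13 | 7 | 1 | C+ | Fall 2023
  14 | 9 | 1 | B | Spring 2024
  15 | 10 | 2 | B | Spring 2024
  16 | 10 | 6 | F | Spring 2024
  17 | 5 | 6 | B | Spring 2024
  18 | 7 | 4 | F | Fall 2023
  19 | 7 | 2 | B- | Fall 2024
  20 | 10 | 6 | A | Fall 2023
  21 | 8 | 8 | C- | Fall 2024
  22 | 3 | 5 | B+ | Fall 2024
SELECT AVG(credits) FROM courses

Execution result:
3.63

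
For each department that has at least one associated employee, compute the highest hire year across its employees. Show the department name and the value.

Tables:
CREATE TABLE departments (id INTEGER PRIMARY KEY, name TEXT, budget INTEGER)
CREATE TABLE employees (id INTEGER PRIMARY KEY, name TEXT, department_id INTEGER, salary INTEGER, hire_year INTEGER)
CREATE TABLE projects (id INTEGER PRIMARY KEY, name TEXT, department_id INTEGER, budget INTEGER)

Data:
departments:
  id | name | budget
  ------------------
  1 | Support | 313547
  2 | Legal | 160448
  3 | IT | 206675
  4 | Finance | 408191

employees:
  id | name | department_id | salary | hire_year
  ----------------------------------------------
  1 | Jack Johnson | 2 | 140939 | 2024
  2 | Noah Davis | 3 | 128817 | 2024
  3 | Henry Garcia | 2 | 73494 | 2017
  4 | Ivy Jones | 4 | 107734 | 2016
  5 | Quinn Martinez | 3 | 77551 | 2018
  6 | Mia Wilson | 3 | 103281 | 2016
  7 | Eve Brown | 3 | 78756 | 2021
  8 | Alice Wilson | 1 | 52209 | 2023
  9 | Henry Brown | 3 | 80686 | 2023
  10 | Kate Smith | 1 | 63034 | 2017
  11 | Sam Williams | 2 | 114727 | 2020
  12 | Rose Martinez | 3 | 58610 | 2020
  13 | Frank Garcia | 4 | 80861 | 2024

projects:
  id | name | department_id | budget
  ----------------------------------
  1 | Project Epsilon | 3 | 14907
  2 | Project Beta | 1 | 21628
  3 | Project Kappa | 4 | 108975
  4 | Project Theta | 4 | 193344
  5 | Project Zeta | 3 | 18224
SELECT p.name, MAX(c.hire_year) AS max_hire_year FROM employees c JOIN departments p ON c.department_id = p.id GROUP BY p.id, p.name

Execution result:
name | max_hire_year
Support | 2023
Legal | 2024
IT | 2024
Finance | 2024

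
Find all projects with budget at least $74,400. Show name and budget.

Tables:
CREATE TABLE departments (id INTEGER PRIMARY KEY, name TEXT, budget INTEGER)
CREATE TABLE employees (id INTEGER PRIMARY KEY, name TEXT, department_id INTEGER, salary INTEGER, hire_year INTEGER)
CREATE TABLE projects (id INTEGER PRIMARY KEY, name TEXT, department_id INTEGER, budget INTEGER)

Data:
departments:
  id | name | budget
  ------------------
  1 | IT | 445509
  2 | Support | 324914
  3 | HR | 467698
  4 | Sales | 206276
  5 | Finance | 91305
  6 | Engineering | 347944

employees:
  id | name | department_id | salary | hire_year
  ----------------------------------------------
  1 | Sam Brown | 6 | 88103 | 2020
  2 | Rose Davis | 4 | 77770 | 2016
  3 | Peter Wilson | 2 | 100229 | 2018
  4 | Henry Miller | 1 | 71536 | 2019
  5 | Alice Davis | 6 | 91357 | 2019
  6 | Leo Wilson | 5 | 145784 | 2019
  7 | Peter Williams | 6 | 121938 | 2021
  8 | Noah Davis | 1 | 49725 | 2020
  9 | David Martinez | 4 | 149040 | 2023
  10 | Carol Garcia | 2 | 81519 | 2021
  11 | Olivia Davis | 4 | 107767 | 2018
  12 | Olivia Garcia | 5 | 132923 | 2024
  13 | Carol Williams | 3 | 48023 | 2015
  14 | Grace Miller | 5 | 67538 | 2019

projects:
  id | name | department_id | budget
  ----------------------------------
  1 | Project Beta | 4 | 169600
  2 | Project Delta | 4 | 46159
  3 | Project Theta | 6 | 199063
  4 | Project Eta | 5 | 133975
SELECT name, budget FROM projects WHERE budget >= 74400

Execution result:
name | budget
Project Beta | 169600
Project Theta | 199063
Project Eta | 133975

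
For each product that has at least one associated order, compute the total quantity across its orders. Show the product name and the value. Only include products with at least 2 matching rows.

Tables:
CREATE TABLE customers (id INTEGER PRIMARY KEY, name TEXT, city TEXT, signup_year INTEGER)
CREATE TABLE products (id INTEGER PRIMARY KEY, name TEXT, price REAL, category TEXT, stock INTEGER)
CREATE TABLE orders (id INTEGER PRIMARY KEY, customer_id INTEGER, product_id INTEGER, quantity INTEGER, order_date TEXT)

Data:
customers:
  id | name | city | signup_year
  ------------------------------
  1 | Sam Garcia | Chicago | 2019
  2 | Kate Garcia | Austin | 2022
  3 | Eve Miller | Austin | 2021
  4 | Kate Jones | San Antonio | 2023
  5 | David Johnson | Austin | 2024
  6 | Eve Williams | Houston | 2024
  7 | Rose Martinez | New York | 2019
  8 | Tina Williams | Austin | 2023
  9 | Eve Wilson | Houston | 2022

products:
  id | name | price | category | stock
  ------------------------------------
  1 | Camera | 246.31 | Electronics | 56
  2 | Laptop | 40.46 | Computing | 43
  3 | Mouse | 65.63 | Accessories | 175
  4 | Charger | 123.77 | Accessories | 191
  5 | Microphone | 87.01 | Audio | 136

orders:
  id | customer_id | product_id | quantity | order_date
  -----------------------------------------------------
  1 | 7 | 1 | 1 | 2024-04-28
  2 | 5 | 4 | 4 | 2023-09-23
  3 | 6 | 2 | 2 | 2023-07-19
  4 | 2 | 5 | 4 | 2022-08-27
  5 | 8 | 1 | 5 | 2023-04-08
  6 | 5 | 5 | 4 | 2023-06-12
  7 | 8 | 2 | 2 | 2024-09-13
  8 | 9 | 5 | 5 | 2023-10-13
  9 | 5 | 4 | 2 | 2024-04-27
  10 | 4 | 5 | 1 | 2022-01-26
SELECT p.name, SUM(c.quantity) AS sum_quantity FROM orders c JOIN products p ON c.product_id = p.id GROUP BY p.id, p.name HAVING COUNT(*) >= 2

Execution result:
name | sum_quantity
Camera | 6
Laptop | 4
Charger | 6
Microphone | 14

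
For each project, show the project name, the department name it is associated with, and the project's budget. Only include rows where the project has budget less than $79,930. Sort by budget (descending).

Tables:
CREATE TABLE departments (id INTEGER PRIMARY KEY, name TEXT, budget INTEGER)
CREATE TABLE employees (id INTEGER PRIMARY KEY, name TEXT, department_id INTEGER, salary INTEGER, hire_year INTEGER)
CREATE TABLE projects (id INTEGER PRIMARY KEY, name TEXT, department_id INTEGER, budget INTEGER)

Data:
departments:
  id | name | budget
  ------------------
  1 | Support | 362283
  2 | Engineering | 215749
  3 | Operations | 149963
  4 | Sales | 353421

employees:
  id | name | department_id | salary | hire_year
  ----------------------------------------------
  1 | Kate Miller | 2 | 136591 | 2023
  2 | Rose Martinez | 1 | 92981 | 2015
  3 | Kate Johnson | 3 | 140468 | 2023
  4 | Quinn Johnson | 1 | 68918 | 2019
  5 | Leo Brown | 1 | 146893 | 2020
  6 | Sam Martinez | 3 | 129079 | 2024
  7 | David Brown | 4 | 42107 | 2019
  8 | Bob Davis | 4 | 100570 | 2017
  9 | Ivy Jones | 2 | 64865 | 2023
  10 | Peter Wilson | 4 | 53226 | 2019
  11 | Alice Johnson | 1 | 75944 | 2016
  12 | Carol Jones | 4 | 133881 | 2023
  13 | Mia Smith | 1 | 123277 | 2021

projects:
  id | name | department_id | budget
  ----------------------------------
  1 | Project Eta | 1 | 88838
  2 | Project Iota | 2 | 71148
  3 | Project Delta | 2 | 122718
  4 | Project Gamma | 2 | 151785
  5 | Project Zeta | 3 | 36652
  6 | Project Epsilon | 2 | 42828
SELECT c.name, p.name AS department, c.budget FROM projects c JOIN departments p ON c.department_id = p.id WHERE c.budget < 79930 ORDER BY c.budget DESC

Execution result:
name | department | budget
Project Iota | Engineering | 71148
Project Epsilon | Engineering | 42828
Project Zeta | Operations | 36652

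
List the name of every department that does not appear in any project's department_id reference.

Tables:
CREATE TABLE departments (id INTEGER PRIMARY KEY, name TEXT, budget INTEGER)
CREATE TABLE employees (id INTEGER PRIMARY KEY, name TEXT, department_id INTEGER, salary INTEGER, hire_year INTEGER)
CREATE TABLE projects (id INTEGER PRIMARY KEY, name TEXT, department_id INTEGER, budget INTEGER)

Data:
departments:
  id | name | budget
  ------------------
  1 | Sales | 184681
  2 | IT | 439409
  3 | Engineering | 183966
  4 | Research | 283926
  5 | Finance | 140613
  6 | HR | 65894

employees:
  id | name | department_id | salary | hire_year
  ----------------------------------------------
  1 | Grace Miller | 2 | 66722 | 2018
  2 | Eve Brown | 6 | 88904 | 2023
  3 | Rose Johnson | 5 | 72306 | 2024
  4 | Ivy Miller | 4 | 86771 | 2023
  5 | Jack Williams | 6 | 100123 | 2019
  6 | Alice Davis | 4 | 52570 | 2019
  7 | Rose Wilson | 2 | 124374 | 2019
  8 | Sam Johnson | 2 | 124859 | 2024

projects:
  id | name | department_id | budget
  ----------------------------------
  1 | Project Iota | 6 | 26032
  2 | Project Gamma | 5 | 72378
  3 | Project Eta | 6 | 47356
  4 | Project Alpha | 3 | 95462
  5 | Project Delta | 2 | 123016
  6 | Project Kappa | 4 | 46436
SELECT p.name FROM departments p LEFT JOIN projects c ON c.department_id = p.id WHERE c.id IS NULL

Execution result:
Sales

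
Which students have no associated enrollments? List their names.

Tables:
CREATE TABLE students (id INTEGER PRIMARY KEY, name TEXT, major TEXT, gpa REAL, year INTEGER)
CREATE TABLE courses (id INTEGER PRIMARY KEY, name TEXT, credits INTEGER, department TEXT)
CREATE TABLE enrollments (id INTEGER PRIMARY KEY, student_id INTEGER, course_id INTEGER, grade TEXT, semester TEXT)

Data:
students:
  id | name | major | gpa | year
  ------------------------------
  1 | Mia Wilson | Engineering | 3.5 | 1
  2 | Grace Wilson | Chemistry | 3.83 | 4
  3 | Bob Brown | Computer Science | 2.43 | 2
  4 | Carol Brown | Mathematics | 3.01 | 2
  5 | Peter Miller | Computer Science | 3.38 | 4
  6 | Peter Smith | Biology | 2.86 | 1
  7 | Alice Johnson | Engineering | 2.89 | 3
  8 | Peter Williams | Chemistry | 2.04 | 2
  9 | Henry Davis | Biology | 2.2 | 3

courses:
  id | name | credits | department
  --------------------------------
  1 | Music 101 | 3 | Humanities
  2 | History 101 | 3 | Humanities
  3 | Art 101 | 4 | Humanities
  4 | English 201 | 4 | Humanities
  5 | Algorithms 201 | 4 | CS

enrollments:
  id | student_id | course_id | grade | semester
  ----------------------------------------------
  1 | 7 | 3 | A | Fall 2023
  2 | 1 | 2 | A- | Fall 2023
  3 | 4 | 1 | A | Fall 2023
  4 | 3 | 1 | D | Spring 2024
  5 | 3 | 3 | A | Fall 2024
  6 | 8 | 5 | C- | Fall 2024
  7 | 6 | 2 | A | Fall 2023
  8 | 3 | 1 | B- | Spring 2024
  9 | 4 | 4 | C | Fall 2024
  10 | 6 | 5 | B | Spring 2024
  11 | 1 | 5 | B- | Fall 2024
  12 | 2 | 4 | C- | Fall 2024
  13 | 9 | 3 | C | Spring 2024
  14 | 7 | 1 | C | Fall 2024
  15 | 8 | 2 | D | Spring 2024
SELECT p.name FROM students p LEFT JOIN enrollments c ON c.student_id = p.id WHERE c.id IS NULL

Execution result:
Peter Miller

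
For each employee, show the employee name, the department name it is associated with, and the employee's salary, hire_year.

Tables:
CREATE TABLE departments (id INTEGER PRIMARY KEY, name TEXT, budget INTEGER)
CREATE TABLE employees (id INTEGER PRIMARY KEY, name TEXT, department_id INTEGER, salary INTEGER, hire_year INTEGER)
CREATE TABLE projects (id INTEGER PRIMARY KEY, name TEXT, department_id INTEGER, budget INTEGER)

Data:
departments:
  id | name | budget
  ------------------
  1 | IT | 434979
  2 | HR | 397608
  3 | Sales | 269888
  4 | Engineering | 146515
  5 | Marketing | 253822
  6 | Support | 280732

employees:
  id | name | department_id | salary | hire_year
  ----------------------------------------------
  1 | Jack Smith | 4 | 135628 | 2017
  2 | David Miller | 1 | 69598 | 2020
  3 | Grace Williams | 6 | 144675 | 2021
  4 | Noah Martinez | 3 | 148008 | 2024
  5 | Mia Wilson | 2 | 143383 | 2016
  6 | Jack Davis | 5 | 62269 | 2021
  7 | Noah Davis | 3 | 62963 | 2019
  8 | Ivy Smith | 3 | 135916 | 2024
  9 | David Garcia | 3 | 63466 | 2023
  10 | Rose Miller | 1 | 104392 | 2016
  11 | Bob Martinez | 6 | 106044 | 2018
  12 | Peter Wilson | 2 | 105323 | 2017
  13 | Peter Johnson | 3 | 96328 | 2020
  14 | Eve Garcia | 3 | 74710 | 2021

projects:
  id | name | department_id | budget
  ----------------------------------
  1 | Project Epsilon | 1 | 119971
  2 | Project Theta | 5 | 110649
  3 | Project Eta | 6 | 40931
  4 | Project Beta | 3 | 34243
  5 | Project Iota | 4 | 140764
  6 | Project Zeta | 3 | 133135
SELECT c.name, p.name AS department, c.salary, c.hire_year FROM employees c JOIN departments p ON c.department_id = p.id

Execution result:
name | department | salary | hire_year
Jack Smith | Engineering | 135628 | 2017
David Miller | IT | 69598 | 2020
Grace Williams | Support | 144675 | 2021
Noah Martinez | Sales | 148008 | 2024
Mia Wilson | HR | 143383 | 2016
Jack Davis | Marketing | 62269 | 2021
Noah Davis | Sales | 62963 | 2019
Ivy Smith | Sales | 135916 | 2024
David Garcia | Sales | 63466 | 2023
Rose Miller | IT | 104392 | 2016
Bob Martinez | Support | 106044 | 2018
Peter Wilson | HR | 105323 | 2017
Peter Johnson | Sales | 96328 | 2020
Eve Garcia | Sales | 74710 | 2021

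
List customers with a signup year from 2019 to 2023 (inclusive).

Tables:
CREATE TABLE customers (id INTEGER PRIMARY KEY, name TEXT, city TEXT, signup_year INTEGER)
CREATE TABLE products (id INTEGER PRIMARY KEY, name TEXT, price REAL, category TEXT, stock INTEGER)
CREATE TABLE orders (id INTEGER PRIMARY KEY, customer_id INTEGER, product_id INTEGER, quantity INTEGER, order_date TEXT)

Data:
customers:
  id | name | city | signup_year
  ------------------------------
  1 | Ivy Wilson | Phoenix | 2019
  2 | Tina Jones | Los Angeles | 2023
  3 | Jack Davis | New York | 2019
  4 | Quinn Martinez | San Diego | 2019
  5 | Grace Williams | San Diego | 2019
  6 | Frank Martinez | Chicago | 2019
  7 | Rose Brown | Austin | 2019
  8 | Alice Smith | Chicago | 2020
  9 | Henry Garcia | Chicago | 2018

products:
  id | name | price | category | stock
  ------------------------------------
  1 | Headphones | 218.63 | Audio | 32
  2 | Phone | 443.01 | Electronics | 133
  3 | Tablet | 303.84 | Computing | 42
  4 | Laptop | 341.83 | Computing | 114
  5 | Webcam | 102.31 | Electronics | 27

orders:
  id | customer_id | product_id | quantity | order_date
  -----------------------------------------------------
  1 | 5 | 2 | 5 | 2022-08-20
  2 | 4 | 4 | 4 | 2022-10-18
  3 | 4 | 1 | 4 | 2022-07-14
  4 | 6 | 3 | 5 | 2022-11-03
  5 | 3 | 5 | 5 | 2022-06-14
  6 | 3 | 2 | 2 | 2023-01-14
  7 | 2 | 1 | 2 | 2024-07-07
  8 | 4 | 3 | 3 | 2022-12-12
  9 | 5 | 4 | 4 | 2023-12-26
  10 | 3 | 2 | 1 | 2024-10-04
SELECT name, signup_year FROM customers WHERE signup_year BETWEEN 2019 AND 2023

Execution result:
name | signup_year
Ivy Wilson | 2019
Tina Jones | 2023
Jack Davis | 2019
Quinn Martinez | 2019
Grace Williams | 2019
Frank Martinez | 2019
Rose Brown | 2019
Alice Smith | 2020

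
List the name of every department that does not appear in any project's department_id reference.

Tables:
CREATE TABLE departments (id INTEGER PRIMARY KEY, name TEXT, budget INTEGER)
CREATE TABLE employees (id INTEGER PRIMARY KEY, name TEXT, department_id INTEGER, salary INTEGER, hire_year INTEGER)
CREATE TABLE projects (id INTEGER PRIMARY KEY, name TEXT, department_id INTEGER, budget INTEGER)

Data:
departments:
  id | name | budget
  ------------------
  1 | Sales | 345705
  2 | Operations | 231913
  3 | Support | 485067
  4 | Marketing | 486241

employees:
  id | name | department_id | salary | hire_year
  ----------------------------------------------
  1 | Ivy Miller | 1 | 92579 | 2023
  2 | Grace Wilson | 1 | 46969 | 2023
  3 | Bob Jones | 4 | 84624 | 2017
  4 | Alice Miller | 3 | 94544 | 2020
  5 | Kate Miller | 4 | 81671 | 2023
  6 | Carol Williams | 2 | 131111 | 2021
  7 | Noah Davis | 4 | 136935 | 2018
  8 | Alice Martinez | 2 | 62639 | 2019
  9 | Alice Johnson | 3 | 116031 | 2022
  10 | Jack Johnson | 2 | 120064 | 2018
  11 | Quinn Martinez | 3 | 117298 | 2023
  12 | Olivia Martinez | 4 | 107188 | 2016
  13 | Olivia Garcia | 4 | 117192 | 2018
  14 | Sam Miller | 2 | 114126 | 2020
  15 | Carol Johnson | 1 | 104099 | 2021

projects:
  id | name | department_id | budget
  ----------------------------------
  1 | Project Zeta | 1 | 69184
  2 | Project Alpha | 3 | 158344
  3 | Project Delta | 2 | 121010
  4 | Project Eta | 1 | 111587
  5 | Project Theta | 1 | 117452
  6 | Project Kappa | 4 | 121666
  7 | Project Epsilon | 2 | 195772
SELECT p.name FROM departments p LEFT JOIN projects c ON c.department_id = p.id WHERE c.id IS NULL

Execution result:
(no rows)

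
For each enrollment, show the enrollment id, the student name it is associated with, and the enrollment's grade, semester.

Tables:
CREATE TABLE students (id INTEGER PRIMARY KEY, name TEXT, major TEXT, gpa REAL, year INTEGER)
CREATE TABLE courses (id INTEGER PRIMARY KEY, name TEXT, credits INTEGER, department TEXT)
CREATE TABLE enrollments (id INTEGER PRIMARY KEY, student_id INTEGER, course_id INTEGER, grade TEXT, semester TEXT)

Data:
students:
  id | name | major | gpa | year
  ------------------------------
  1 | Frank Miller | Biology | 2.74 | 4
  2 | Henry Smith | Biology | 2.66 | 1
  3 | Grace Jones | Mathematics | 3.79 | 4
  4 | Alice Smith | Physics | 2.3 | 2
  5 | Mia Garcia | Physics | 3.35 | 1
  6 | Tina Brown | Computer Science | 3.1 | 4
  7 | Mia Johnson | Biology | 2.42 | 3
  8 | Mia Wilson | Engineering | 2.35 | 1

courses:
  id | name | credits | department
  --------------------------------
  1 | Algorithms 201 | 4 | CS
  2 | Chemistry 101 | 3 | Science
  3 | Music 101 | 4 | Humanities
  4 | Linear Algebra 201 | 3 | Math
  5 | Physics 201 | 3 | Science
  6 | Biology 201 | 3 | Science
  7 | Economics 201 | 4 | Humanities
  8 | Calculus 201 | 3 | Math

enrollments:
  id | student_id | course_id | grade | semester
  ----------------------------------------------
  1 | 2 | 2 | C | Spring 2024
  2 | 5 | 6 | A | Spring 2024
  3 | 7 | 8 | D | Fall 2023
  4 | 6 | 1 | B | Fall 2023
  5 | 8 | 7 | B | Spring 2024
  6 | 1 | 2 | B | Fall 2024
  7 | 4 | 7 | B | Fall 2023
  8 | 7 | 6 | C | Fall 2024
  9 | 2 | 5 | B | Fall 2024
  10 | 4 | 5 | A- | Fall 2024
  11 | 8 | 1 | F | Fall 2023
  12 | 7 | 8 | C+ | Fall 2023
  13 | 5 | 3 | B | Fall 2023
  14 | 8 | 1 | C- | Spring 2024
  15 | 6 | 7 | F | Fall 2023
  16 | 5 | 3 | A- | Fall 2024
SELECT c.id, p.name AS student, c.grade, c.semester FROM enrollments c JOIN students p ON c.student_id = p.id

Execution result:
id | student | grade | semester
1 | Henry Smith | C | Spring 2024
2 | Mia Garcia | A | Spring 2024
3 | Mia Johnson | D | Fall 2023
4 | Tina Brown | B | Fall 2023
5 | Mia Wilson | B | Spring 2024
6 | Frank Miller | B | Fall 2024
7 | Alice Smith | B | Fall 2023
8 | Mia Johnson | C | Fall 2024
9 | Henry Smith | B | Fall 2024
10 | Alice Smith | A- | Fall 2024
11 | Mia Wilson | F | Fall 2023
12 | Mia Johnson | C+ | Fall 2023
13 | Mia Garcia | B | Fall 2023
14 | Mia Wilson | C- | Spring 2024
15 | Tina Brown | F | Fall 2023
16 | Mia Garcia | A- | Fall 2024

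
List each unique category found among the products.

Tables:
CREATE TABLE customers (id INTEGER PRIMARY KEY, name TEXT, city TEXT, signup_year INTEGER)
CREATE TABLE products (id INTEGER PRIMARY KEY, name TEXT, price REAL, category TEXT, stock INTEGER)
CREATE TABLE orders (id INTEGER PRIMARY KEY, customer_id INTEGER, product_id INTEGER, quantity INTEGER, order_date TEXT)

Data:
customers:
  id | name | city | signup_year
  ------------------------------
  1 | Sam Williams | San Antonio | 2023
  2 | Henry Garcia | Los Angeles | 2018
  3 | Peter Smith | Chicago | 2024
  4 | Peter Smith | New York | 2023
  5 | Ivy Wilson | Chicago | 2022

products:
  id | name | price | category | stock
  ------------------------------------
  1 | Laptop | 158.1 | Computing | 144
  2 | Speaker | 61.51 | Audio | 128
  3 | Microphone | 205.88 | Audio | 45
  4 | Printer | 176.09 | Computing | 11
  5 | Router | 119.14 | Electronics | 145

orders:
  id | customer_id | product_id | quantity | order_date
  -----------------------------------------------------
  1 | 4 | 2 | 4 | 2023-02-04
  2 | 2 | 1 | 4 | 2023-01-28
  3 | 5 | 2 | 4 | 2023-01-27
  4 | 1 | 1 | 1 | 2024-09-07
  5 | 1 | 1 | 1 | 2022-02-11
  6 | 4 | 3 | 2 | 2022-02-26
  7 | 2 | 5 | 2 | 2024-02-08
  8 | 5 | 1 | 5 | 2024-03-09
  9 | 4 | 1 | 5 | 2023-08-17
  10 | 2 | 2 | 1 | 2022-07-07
SELECT DISTINCT category FROM products

Execution result:
category
Computing
Audio
Electronics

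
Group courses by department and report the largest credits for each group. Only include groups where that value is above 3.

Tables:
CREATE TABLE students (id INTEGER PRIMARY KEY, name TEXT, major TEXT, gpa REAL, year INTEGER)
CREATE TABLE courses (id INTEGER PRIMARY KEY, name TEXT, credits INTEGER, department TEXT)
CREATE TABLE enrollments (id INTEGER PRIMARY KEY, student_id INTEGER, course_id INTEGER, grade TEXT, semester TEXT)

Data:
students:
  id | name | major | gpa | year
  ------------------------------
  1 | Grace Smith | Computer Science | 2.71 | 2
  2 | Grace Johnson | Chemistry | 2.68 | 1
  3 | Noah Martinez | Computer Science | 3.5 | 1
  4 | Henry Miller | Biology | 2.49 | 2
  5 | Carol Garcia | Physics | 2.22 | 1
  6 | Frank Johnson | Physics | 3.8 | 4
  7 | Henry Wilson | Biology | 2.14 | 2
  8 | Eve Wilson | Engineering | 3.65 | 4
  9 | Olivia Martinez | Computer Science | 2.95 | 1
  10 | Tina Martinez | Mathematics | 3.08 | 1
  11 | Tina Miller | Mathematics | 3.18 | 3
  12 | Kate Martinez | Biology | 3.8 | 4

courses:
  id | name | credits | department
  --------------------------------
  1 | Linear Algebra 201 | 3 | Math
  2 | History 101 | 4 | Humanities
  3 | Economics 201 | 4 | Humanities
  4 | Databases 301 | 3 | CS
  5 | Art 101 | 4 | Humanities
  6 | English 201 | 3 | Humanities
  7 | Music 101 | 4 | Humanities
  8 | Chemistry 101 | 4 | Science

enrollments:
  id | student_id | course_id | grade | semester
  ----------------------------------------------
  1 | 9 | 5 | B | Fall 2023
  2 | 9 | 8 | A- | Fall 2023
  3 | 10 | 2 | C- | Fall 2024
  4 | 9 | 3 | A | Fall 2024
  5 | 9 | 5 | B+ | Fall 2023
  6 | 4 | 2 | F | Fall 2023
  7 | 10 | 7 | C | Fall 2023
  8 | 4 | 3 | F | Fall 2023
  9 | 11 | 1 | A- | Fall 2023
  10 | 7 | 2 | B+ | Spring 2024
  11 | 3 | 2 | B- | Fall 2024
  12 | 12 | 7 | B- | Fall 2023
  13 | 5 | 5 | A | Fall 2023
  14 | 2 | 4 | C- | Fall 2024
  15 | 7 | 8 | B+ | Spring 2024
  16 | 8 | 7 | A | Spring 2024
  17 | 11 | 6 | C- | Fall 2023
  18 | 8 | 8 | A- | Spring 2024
SELECT department, MAX(credits) AS max_credits FROM courses GROUP BY department HAVING MAX(credits) > 3

Execution result:
department | max_credits
Humanities | 4
Science | 4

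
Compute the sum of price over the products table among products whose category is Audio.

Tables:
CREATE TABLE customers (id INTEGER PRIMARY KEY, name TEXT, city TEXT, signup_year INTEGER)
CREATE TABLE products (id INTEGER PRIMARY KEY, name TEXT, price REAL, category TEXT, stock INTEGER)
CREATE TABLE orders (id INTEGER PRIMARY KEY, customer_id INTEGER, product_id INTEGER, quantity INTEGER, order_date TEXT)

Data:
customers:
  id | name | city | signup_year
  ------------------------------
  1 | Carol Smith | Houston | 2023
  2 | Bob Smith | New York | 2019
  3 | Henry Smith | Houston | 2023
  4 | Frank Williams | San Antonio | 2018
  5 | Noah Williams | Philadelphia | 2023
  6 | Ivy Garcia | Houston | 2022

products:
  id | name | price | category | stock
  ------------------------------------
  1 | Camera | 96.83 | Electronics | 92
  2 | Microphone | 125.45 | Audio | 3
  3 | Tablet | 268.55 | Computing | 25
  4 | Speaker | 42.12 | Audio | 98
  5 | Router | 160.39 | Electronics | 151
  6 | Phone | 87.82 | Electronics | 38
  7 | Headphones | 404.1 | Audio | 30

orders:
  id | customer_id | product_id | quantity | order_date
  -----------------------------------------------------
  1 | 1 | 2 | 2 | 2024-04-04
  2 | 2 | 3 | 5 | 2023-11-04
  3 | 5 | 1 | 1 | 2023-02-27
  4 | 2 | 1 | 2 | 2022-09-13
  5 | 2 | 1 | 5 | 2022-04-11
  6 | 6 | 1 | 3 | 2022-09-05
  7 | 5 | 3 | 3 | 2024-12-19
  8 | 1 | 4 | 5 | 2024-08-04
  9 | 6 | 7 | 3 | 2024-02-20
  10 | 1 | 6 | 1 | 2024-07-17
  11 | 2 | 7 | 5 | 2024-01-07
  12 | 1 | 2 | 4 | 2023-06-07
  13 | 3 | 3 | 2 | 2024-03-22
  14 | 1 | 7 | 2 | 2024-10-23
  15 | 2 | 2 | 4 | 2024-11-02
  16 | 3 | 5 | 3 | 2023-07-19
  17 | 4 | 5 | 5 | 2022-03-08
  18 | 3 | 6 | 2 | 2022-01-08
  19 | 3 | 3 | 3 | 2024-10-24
SELECT SUM(price) FROM products WHERE category = 'Audio'

Execution result:
571.67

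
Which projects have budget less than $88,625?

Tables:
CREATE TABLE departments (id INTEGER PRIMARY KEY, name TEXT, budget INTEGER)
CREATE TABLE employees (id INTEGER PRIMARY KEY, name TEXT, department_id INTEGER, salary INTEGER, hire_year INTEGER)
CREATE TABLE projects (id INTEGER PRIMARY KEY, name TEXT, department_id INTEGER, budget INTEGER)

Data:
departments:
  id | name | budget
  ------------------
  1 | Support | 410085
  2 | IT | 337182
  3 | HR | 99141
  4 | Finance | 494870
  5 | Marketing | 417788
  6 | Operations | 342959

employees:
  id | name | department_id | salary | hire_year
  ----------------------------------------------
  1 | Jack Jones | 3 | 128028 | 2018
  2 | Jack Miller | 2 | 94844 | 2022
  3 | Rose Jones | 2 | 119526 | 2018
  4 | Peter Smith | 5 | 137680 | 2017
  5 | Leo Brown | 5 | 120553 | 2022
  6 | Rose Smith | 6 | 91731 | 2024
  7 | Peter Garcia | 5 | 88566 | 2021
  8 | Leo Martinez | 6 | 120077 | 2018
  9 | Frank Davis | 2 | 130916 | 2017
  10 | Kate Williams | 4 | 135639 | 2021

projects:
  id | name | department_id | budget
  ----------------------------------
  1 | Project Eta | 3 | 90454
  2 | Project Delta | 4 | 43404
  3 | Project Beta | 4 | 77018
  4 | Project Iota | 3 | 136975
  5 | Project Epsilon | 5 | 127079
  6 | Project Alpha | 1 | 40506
SELECT name, budget FROM projects WHERE budget < 88625

Execution result:
name | budget
Project Delta | 43404
Project Beta | 77018
Project Alpha | 40506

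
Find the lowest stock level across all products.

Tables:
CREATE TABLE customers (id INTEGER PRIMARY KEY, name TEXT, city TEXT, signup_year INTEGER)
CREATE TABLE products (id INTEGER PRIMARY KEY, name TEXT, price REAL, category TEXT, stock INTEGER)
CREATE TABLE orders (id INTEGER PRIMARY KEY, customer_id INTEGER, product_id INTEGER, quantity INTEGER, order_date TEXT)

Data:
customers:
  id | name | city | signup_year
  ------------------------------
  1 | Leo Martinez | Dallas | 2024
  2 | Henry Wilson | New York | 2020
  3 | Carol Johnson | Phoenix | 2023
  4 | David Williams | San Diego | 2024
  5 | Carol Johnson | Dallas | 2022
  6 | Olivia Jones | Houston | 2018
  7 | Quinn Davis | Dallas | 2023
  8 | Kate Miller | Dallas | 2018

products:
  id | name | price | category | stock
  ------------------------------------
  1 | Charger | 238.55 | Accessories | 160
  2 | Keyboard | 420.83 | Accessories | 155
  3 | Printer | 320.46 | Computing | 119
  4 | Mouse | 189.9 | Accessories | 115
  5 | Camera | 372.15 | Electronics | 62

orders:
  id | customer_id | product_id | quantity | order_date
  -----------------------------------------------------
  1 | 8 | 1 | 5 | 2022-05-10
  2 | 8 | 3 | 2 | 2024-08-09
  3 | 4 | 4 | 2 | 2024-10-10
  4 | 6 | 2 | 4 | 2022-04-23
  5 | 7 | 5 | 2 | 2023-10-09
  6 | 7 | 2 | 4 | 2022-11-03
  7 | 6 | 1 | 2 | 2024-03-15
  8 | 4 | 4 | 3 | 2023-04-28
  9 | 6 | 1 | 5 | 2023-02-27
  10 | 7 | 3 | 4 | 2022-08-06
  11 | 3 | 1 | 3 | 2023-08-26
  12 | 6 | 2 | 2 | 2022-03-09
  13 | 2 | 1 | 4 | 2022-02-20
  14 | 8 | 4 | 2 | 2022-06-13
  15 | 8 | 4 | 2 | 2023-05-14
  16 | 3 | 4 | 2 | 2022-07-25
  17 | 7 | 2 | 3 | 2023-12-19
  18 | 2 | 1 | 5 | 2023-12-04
SELECT MIN(stock) FROM products

Execution result:
62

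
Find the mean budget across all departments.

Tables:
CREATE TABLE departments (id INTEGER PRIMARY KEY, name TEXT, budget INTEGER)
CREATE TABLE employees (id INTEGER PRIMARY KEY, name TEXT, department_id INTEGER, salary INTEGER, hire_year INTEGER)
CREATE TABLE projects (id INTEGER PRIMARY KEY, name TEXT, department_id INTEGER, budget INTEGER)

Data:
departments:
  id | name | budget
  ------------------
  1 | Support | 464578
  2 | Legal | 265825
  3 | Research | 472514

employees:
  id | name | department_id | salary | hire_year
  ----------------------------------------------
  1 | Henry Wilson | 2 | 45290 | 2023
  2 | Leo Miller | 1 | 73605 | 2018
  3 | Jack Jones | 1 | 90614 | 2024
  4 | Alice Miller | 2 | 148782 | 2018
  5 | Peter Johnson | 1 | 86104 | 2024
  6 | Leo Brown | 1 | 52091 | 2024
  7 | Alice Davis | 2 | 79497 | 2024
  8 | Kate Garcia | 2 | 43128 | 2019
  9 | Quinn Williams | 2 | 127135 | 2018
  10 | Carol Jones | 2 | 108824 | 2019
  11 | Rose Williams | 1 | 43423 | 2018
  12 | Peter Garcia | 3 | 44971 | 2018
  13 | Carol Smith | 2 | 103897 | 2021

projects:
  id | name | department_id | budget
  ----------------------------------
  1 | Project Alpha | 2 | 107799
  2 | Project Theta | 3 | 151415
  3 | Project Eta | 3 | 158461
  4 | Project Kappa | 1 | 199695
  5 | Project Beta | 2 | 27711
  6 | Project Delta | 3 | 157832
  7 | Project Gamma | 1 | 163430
SELECT AVG(budget) FROM departments

Execution result:
400972.33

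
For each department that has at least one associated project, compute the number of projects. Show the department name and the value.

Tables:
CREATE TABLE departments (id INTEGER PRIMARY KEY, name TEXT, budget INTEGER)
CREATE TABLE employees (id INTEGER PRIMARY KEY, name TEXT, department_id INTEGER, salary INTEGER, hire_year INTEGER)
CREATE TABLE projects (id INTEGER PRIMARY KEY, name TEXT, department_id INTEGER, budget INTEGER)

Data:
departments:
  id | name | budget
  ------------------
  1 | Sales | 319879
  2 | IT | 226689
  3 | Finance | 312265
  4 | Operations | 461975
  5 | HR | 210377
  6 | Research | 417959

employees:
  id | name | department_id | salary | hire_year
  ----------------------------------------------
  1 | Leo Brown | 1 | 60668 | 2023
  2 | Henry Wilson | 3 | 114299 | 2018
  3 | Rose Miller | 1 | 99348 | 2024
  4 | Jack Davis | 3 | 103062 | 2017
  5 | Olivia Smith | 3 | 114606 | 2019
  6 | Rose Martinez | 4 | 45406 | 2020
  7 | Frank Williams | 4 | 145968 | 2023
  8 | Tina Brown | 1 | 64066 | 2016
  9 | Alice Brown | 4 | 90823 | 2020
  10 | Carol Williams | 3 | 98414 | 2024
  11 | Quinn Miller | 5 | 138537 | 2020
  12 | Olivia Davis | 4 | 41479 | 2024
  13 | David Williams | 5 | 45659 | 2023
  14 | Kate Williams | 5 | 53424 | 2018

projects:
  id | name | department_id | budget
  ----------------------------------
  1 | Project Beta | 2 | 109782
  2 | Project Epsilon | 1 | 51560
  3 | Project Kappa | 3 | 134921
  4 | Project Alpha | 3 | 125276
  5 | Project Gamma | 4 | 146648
SELECT p.name, COUNT(*) AS n FROM projects c JOIN departments p ON c.department_id = p.id GROUP BY p.id, p.name

Execution result:
name | n
Sales | 1
IT | 1
Finance | 2
Operations | 1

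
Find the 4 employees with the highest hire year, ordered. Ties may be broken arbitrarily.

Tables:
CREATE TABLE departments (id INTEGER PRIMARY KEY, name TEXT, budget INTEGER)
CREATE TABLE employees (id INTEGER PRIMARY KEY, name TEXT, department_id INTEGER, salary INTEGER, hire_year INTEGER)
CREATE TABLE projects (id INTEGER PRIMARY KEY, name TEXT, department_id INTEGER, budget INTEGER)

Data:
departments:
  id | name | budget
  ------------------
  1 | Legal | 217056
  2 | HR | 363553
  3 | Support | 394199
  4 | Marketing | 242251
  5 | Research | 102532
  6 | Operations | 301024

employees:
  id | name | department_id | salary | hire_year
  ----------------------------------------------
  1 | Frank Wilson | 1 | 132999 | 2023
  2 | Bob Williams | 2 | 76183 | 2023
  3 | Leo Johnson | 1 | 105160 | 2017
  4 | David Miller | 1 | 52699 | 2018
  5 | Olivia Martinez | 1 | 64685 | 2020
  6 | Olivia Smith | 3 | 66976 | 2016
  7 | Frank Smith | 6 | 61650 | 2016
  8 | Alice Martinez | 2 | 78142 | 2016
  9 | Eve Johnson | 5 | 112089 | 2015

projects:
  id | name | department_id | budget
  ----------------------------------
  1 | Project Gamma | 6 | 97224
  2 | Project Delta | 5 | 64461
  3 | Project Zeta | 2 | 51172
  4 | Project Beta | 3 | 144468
SELECT name, hire_year FROM employees ORDER BY hire_year DESC LIMIT 4

Execution result:
name | hire_year
Frank Wilson | 2023
Bob Williams | 2023
Olivia Martinez | 2020
David Miller | 2018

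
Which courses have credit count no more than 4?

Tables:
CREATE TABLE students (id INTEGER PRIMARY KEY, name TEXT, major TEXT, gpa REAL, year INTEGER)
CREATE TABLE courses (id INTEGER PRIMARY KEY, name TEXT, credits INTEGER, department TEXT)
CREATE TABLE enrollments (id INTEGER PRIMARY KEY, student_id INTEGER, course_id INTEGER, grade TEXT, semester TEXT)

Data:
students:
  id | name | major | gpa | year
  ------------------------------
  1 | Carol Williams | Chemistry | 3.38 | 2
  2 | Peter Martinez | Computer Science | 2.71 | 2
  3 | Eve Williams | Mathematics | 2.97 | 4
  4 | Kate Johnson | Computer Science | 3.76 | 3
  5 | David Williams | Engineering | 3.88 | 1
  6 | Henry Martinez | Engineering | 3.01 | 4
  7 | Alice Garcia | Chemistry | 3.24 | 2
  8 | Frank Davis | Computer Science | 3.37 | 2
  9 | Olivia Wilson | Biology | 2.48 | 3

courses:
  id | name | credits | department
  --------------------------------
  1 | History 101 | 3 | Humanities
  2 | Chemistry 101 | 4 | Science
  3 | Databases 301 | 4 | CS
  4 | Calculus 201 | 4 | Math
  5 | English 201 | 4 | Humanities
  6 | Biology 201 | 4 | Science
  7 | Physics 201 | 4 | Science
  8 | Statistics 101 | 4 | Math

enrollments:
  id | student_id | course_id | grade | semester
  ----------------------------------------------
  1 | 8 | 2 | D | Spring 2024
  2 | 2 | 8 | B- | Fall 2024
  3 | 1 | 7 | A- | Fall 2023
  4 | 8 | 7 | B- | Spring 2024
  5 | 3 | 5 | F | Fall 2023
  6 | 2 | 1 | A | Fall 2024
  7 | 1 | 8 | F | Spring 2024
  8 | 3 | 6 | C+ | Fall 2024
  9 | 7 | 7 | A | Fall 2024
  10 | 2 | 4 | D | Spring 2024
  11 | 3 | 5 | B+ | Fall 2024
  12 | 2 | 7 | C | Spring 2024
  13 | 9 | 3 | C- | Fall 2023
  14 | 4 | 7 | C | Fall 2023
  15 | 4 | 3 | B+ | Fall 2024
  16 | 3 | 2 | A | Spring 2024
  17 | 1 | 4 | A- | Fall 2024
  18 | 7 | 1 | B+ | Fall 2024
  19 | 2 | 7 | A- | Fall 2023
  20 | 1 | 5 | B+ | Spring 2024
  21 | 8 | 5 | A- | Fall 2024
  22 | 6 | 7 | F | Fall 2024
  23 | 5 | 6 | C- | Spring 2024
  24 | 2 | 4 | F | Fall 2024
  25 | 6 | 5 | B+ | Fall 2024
SELECT name, credits FROM courses WHERE credits <= 4

Execution result:
name | credits
History 101 | 3
Chemistry 101 | 4
Databases 301 | 4
Calculus 201 | 4
English 201 | 4
Biology 201 | 4
Physics 201 | 4
Statistics 101 | 4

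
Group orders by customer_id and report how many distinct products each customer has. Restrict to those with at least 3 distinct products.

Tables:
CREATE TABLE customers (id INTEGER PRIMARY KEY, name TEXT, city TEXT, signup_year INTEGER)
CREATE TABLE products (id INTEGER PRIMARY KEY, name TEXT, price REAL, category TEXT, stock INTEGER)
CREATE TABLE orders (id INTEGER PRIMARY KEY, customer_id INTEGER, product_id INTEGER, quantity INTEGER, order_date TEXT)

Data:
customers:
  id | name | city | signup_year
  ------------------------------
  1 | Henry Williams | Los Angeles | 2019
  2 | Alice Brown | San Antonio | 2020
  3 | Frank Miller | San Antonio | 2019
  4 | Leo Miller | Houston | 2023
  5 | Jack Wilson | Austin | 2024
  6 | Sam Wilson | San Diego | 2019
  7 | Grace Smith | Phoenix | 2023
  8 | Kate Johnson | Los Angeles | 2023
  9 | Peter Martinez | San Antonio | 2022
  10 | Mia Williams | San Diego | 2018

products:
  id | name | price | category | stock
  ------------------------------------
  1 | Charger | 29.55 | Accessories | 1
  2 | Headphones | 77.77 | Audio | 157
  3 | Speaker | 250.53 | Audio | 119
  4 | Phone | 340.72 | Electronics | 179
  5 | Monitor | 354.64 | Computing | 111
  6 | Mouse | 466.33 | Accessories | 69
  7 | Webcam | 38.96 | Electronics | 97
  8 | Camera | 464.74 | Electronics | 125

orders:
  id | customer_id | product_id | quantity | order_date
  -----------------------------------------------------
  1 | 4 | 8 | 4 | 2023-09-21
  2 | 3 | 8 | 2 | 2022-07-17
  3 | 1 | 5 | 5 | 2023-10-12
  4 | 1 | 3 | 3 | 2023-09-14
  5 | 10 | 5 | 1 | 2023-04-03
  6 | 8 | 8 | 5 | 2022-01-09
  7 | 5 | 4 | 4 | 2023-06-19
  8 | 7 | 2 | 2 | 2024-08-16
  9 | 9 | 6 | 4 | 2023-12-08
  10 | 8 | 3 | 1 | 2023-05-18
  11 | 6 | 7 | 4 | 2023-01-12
SELECT customer_id, COUNT(DISTINCT product_id) AS distinct_product_count FROM orders GROUP BY customer_id HAVING COUNT(DISTINCT product_id) >= 3

Execution result:
(no rows)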